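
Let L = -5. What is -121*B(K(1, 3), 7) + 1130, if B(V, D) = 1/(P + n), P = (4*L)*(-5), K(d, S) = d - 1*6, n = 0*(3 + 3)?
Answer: 112879/100 ≈ 1128.8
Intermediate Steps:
n = 0 (n = 0*6 = 0)
K(d, S) = -6 + d (K(d, S) = d - 6 = -6 + d)
P = 100 (P = (4*(-5))*(-5) = -20*(-5) = 100)
B(V, D) = 1/100 (B(V, D) = 1/(100 + 0) = 1/100)
-121*B(K(1, 3), 7) + 1130 = -121*1/100 + 1130 = -121/100 + 1130 = 112879/100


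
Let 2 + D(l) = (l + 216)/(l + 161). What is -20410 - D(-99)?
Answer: -1265413/62 ≈ -20410.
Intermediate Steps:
D(l) = -2 + (216 + l)/(161 + l) (D(l) = -2 + (l + 216)/(l + 161) = -2 + (216 + l)/(161 + l))
-20410 - D(-99) = -20410 - (-106 - 1*(-99))/(161 - 99) = -20410 - (-106 + 99)/62 = -20410 - (-7)/62 = -20410 - 1*(-7/62) = -20410 + 7/62 = -1265413/62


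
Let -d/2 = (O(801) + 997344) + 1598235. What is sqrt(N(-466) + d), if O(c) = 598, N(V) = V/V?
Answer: I*sqrt(5192353) ≈ 2278.7*I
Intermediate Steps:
N(V) = 1
d = -5192354 (d = -2*((598 + 997344) + 1598235) = -2*(997942 + 1598235) = -2*2596177 = -5192354)
sqrt(N(-466) + d) = sqrt(1 - 5192354) = sqrt(-5192353) = I*sqrt(5192353)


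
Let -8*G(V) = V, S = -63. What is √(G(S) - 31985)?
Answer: I*√511634/4 ≈ 178.82*I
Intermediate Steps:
G(V) = -V/8
√(G(S) - 31985) = √(-⅛*(-63) - 31985) = √(63/8 - 31985) = √(-255817/8) = I*√511634/4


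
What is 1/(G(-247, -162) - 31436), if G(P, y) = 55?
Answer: -1/31381 ≈ -3.1866e-5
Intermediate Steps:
1/(G(-247, -162) - 31436) = 1/(55 - 31436) = 1/(-31381) = -1/31381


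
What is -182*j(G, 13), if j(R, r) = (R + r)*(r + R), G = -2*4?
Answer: -4550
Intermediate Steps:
G = -8
j(R, r) = (R + r)² (j(R, r) = (R + r)*(R + r) = (R + r)²)
-182*j(G, 13) = -182*(-8 + 13)² = -182*5² = -182*25 = -4550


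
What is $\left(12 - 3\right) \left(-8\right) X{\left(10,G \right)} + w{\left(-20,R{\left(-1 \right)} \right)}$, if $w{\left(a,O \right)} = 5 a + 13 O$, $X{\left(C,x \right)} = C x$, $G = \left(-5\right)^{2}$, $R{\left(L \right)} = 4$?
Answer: $-18048$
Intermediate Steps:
$G = 25$
$\left(12 - 3\right) \left(-8\right) X{\left(10,G \right)} + w{\left(-20,R{\left(-1 \right)} \right)} = \left(12 - 3\right) \left(-8\right) 10 \cdot 25 + \left(5 \left(-20\right) + 13 \cdot 4\right) = 9 \left(-8\right) 250 + \left(-100 + 52\right) = \left(-72\right) 250 - 48 = -18000 - 48 = -18048$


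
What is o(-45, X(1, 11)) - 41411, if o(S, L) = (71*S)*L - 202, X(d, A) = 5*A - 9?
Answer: -188583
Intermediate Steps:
X(d, A) = -9 + 5*A
o(S, L) = -202 + 71*L*S (o(S, L) = 71*L*S - 202 = -202 + 71*L*S)
o(-45, X(1, 11)) - 41411 = (-202 + 71*(-9 + 5*11)*(-45)) - 41411 = (-202 + 71*(-9 + 55)*(-45)) - 41411 = (-202 + 71*46*(-45)) - 41411 = (-202 - 146970) - 41411 = -147172 - 41411 = -188583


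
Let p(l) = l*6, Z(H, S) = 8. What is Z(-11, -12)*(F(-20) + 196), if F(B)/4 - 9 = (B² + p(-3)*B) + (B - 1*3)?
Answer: 25440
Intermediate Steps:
p(l) = 6*l
F(B) = 24 - 68*B + 4*B² (F(B) = 36 + 4*((B² + (6*(-3))*B) + (B - 1*3)) = 36 + 4*((B² - 18*B) + (B - 3)) = 36 + 4*((B² - 18*B) + (-3 + B)) = 36 + 4*(-3 + B² - 17*B) = 36 + (-12 - 68*B + 4*B²) = 24 - 68*B + 4*B²)
Z(-11, -12)*(F(-20) + 196) = 8*((24 - 68*(-20) + 4*(-20)²) + 196) = 8*((24 + 1360 + 4*400) + 196) = 8*((24 + 1360 + 1600) + 196) = 8*(2984 + 196) = 8*3180 = 25440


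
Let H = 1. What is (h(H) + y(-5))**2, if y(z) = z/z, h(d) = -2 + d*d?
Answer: 0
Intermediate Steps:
h(d) = -2 + d**2
y(z) = 1
(h(H) + y(-5))**2 = ((-2 + 1**2) + 1)**2 = ((-2 + 1) + 1)**2 = (-1 + 1)**2 = 0**2 = 0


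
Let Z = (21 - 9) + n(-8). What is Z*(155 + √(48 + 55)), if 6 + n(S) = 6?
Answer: 1860 + 12*√103 ≈ 1981.8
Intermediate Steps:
n(S) = 0 (n(S) = -6 + 6 = 0)
Z = 12 (Z = (21 - 9) + 0 = 12 + 0 = 12)
Z*(155 + √(48 + 55)) = 12*(155 + √(48 + 55)) = 12*(155 + √103) = 1860 + 12*√103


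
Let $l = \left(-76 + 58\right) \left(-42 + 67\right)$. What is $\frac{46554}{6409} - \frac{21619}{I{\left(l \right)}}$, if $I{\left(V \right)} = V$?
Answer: $\frac{159505471}{2884050} \approx 55.306$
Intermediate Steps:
$l = -450$ ($l = \left(-18\right) 25 = -450$)
$\frac{46554}{6409} - \frac{21619}{I{\left(l \right)}} = \frac{46554}{6409} - \frac{21619}{-450} = 46554 \cdot \frac{1}{6409} - - \frac{21619}{450} = \frac{46554}{6409} + \frac{21619}{450} = \frac{159505471}{2884050}$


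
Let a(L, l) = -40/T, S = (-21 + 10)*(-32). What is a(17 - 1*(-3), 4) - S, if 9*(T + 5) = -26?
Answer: -24632/71 ≈ -346.93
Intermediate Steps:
T = -71/9 (T = -5 + (⅑)*(-26) = -5 - 26/9 = -71/9 ≈ -7.8889)
S = 352 (S = -11*(-32) = 352)
a(L, l) = 360/71 (a(L, l) = -40/(-71/9) = -40*(-9/71) = 360/71)
a(17 - 1*(-3), 4) - S = 360/71 - 1*352 = 360/71 - 352 = -24632/71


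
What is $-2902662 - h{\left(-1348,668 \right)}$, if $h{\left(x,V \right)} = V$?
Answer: $-2903330$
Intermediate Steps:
$-2902662 - h{\left(-1348,668 \right)} = -2902662 - 668 = -2903330$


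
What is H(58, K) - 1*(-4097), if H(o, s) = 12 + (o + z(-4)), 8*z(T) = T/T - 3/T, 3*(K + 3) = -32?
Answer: 133351/32 ≈ 4167.2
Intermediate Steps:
K = -41/3 (K = -3 + (1/3)*(-32) = -3 - 32/3 = -41/3 ≈ -13.667)
z(T) = 1/8 - 3/(8*T) (z(T) = (T/T - 3/T)/8 = (1 - 3/T)/8 = 1/8 - 3/(8*T))
H(o, s) = 391/32 + o (H(o, s) = 12 + (o + (1/8)*(-3 - 4)/(-4)) = 12 + (o + (1/8)*(-1/4)*(-7)) = 12 + (o + 7/32) = 12 + (7/32 + o) = 391/32 + o)
H(58, K) - 1*(-4097) = (391/32 + 58) - 1*(-4097) = 2247/32 + 4097 = 133351/32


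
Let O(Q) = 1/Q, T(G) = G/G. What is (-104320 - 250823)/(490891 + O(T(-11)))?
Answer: -355143/490892 ≈ -0.72346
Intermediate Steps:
T(G) = 1
(-104320 - 250823)/(490891 + O(T(-11))) = (-104320 - 250823)/(490891 + 1/1) = -355143/(490891 + 1) = -355143/490892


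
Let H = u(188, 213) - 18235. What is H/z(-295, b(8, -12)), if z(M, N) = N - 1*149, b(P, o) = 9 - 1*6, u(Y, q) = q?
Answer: 9011/73 ≈ 123.44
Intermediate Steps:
b(P, o) = 3 (b(P, o) = 9 - 6 = 3)
z(M, N) = -149 + N (z(M, N) = N - 149 = -149 + N)
H = -18022 (H = 213 - 18235 = -18022)
H/z(-295, b(8, -12)) = -18022/(-149 + 3) = -18022/(-146) = -18022*(-1/146) = 9011/73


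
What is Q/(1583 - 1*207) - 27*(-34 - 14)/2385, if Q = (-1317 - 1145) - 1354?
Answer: -101637/45580 ≈ -2.2299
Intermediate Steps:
Q = -3816 (Q = -2462 - 1354 = -3816)
Q/(1583 - 1*207) - 27*(-34 - 14)/2385 = -3816/(1583 - 1*207) - 27*(-34 - 14)/2385 = -3816/(1583 - 207) - 27*(-48)*(1/2385) = -3816/1376 + 1296*(1/2385) = -3816*1/1376 + 144/265 = -477/172 + 144/265 = -101637/45580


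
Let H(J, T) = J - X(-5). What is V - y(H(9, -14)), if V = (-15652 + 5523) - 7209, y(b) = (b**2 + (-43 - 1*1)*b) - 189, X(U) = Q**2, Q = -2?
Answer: -16954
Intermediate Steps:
X(U) = 4 (X(U) = (-2)**2 = 4)
H(J, T) = -4 + J (H(J, T) = J - 1*4 = J - 4 = -4 + J)
y(b) = -189 + b**2 - 44*b (y(b) = (b**2 + (-43 - 1)*b) - 189 = (b**2 - 44*b) - 189 = -189 + b**2 - 44*b)
V = -17338 (V = -10129 - 7209 = -17338)
V - y(H(9, -14)) = -17338 - (-189 + (-4 + 9)**2 - 44*(-4 + 9)) = -17338 - (-189 + 5**2 - 44*5) = -17338 - (-189 + 25 - 220) = -17338 - 1*(-384) = -17338 + 384 = -16954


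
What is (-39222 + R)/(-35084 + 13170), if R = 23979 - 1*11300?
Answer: 26543/21914 ≈ 1.2112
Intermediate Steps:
R = 12679 (R = 23979 - 11300 = 12679)
(-39222 + R)/(-35084 + 13170) = (-39222 + 12679)/(-35084 + 13170) = -26543/(-21914) = -26543*(-1/21914) = 26543/21914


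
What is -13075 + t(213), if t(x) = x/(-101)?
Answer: -1320788/101 ≈ -13077.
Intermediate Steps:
t(x) = -x/101 (t(x) = x*(-1/101) = -x/101)
-13075 + t(213) = -13075 - 1/101*213 = -13075 - 213/101 = -1320788/101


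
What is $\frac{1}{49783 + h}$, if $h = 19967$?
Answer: $\frac{1}{69750} \approx 1.4337 \cdot 10^{-5}$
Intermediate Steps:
$\frac{1}{49783 + h} = \frac{1}{49783 + 19967} = \frac{1}{69750}$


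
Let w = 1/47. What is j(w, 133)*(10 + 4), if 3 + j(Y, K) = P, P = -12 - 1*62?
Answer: -1078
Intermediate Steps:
w = 1/47 ≈ 0.021277
P = -74 (P = -12 - 62 = -74)
j(Y, K) = -77 (j(Y, K) = -3 - 74 = -77)
j(w, 133)*(10 + 4) = -77*(10 + 4) = -77*14 = -1078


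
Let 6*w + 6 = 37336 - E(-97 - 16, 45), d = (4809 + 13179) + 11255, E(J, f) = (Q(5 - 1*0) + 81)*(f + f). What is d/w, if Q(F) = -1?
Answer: 87729/15065 ≈ 5.8234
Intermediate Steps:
E(J, f) = 160*f (E(J, f) = (-1 + 81)*(f + f) = 80*(2*f) = 160*f)
d = 29243 (d = 17988 + 11255 = 29243)
w = 15065/3 (w = -1 + (37336 - 160*45)/6 = -1 + (37336 - 1*7200)/6 = -1 + (37336 - 7200)/6 = -1 + (1/6)*30136 = -1 + 15068/3 = 15065/3 ≈ 5021.7)
d/w = 29243/(15065/3) = 29243*(3/15065) = 87729/15065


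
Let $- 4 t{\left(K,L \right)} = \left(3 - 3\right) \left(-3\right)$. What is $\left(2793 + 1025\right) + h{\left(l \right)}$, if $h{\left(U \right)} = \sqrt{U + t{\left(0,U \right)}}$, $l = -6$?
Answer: $3818 + i \sqrt{6} \approx 3818.0 + 2.4495 i$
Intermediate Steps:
$t{\left(K,L \right)} = 0$ ($t{\left(K,L \right)} = - \frac{\left(3 - 3\right) \left(-3\right)}{4} = - \frac{0 \left(-3\right)}{4} = \left(- \frac{1}{4}\right) 0 = 0$)
$h{\left(U \right)} = \sqrt{U}$ ($h{\left(U \right)} = \sqrt{U + 0} = \sqrt{U}$)
$\left(2793 + 1025\right) + h{\left(l \right)} = \left(2793 + 1025\right) + \sqrt{-6} = 3818 + i \sqrt{6}$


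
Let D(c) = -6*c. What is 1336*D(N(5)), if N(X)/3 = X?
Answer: -120240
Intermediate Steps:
N(X) = 3*X
1336*D(N(5)) = 1336*(-18*5) = 1336*(-6*15) = 1336*(-90) = -120240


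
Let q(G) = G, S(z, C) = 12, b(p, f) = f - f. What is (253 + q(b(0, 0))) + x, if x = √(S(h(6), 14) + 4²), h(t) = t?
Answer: 253 + 2*√7 ≈ 258.29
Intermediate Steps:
b(p, f) = 0
x = 2*√7 (x = √(12 + 4²) = √(12 + 16) = √28 = 2*√7 ≈ 5.2915)
(253 + q(b(0, 0))) + x = (253 + 0) + 2*√7 = 253 + 2*√7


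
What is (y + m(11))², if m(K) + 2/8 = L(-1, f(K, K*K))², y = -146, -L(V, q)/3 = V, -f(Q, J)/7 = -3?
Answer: 301401/16 ≈ 18838.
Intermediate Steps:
f(Q, J) = 21 (f(Q, J) = -7*(-3) = 21)
L(V, q) = -3*V
m(K) = 35/4 (m(K) = -¼ + (-3*(-1))² = -¼ + 3² = -¼ + 9 = 35/4)
(y + m(11))² = (-146 + 35/4)² = (-549/4)² = 301401/16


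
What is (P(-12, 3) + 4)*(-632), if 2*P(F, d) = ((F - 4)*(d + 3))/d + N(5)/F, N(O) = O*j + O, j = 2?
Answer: 7979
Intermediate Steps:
N(O) = 3*O (N(O) = O*2 + O = 2*O + O = 3*O)
P(F, d) = 15/(2*F) + (-4 + F)*(3 + d)/(2*d) (P(F, d) = (((F - 4)*(d + 3))/d + (3*5)/F)/2 = (((-4 + F)*(3 + d))/d + 15/F)/2 = ((-4 + F)*(3 + d)/d + 15/F)/2 = (15/F + (-4 + F)*(3 + d)/d)/2 = 15/(2*F) + (-4 + F)*(3 + d)/(2*d))
(P(-12, 3) + 4)*(-632) = ((-2 + (1/2)*(-12) - 6/3 + (15/2)/(-12) + (3/2)*(-12)/3) + 4)*(-632) = ((-2 - 6 - 6*1/3 + (15/2)*(-1/12) + (3/2)*(-12)*(1/3)) + 4)*(-632) = ((-2 - 6 - 2 - 5/8 - 6) + 4)*(-632) = (-133/8 + 4)*(-632) = -101/8*(-632) = 7979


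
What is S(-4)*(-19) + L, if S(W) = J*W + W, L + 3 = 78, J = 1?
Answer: 227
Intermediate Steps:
L = 75 (L = -3 + 78 = 75)
S(W) = 2*W (S(W) = 1*W + W = W + W = 2*W)
S(-4)*(-19) + L = (2*(-4))*(-19) + 75 = -8*(-19) + 75 = 152 + 75 = 227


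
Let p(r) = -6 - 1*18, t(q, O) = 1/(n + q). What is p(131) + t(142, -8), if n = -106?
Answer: -863/36 ≈ -23.972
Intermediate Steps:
t(q, O) = 1/(-106 + q)
p(r) = -24 (p(r) = -6 - 18 = -24)
p(131) + t(142, -8) = -24 + 1/(-106 + 142) = -24 + 1/36 = -863/36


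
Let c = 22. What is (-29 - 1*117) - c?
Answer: -168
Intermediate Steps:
(-29 - 1*117) - c = (-29 - 1*117) - 1*22 = (-29 - 117) - 22 = -146 - 22 = -168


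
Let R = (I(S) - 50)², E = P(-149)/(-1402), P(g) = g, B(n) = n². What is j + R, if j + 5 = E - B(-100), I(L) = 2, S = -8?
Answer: -10796653/1402 ≈ -7700.9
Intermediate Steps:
E = 149/1402 (E = -149/(-1402) = -149*(-1/1402) = 149/1402 ≈ 0.10628)
j = -14026861/1402 (j = -5 + (149/1402 - 1*(-100)²) = -5 + (149/1402 - 1*10000) = -5 + (149/1402 - 10000) = -5 - 14019851/1402 = -14026861/1402 ≈ -10005.)
R = 2304 (R = (2 - 50)² = (-48)² = 2304)
j + R = -14026861/1402 + 2304 = -10796653/1402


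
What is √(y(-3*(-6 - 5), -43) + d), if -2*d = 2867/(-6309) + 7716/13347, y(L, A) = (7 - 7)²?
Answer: I*√2405917332730/6237498 ≈ 0.24867*I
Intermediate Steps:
y(L, A) = 0 (y(L, A) = 0² = 0)
d = -1157155/18712494 (d = -(2867/(-6309) + 7716/13347)/2 = -(2867*(-1/6309) + 7716*(1/13347))/2 = -(-2867/6309 + 2572/4449)/2 = -½*1157155/9356247 = -1157155/18712494 ≈ -0.061839)
√(y(-3*(-6 - 5), -43) + d) = √(0 - 1157155/18712494) = √(-1157155/18712494) = I*√2405917332730/6237498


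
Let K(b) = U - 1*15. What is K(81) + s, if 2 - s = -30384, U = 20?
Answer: 30391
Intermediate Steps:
K(b) = 5 (K(b) = 20 - 1*15 = 20 - 15 = 5)
s = 30386 (s = 2 - 1*(-30384) = 2 + 30384 = 30386)
K(81) + s = 5 + 30386 = 30391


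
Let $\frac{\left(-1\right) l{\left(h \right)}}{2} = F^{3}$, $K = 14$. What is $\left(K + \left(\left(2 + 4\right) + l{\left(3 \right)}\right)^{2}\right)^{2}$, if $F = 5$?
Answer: $3546202500$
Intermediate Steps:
$l{\left(h \right)} = -250$ ($l{\left(h \right)} = - 2 \cdot 5^{3} = \left(-2\right) 125 = -250$)
$\left(K + \left(\left(2 + 4\right) + l{\left(3 \right)}\right)^{2}\right)^{2} = \left(14 + \left(\left(2 + 4\right) - 250\right)^{2}\right)^{2} = \left(14 + \left(6 - 250\right)^{2}\right)^{2} = \left(14 + \left(-244\right)^{2}\right)^{2} = \left(14 + 59536\right)^{2} = 59550^{2} = 3546202500$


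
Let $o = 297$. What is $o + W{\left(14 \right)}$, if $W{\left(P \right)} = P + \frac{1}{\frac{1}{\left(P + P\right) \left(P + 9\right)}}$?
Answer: $955$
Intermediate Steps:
$W{\left(P \right)} = P + 2 P \left(9 + P\right)$ ($W{\left(P \right)} = P + \frac{1}{\frac{1}{2 P \left(9 + P\right)}} = P + \frac{1}{\frac{1}{2} \frac{1}{P} \frac{1}{9 + P}} = P + 2 P \left(9 + P\right)$)
$o + W{\left(14 \right)} = 297 + 14 \left(19 + 2 \cdot 14\right) = 297 + 14 \left(19 + 28\right) = 297 + 14 \cdot 47 = 297 + 658 = 955$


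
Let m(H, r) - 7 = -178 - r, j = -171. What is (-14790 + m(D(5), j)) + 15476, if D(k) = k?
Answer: 686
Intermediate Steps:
m(H, r) = -171 - r (m(H, r) = 7 + (-178 - r) = -171 - r)
(-14790 + m(D(5), j)) + 15476 = (-14790 + (-171 - 1*(-171))) + 15476 = (-14790 + (-171 + 171)) + 15476 = (-14790 + 0) + 15476 = -14790 + 15476 = 686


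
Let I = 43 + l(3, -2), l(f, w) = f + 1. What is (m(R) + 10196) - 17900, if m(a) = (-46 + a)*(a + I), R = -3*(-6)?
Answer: -9524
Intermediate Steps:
l(f, w) = 1 + f
I = 47 (I = 43 + (1 + 3) = 43 + 4 = 47)
R = 18
m(a) = (-46 + a)*(47 + a) (m(a) = (-46 + a)*(a + 47) = (-46 + a)*(47 + a))
(m(R) + 10196) - 17900 = ((-2162 + 18 + 18²) + 10196) - 17900 = ((-2162 + 18 + 324) + 10196) - 17900 = (-1820 + 10196) - 17900 = 8376 - 17900 = -9524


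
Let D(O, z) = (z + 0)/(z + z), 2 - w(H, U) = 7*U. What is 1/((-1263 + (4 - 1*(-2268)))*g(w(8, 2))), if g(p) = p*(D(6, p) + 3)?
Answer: -1/42378 ≈ -2.3597e-5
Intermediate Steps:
w(H, U) = 2 - 7*U
D(O, z) = ½ (D(O, z) = z/((2*z)) = z*(1/(2*z)) = ½)
g(p) = 7*p/2 (g(p) = p*(½ + 3) = p*(7/2) = 7*p/2)
1/((-1263 + (4 - 1*(-2268)))*g(w(8, 2))) = 1/((-1263 + (4 - 1*(-2268)))*((7*(2 - 7*2)/2))) = 1/((-1263 + (4 + 2268))*((7*(2 - 14)/2))) = 1/((-1263 + 2272)*(((7/2)*(-12)))) = 1/(1009*(-42)) = (1/1009)*(-1/42) = -1/42378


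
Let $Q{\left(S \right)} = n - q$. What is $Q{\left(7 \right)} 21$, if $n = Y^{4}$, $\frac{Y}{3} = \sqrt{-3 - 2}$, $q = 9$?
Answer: $42336$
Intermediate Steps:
$Y = 3 i \sqrt{5}$ ($Y = 3 \sqrt{-3 - 2} = 3 \sqrt{-5} = 3 i \sqrt{5} \approx 6.7082 i$)
$n = 2025$ ($n = \left(3 i \sqrt{5}\right)^{4} = 2025$)
$Q{\left(S \right)} = 2016$ ($Q{\left(S \right)} = 2025 - 9 = 2016$)
$Q{\left(7 \right)} 21 = 2016 \cdot 21 = 42336$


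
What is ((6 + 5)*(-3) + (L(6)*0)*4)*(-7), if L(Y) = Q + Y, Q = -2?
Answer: 231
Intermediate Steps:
L(Y) = -2 + Y
((6 + 5)*(-3) + (L(6)*0)*4)*(-7) = ((6 + 5)*(-3) + ((-2 + 6)*0)*4)*(-7) = (11*(-3) + (4*0)*4)*(-7) = (-33 + 0*4)*(-7) = (-33 + 0)*(-7) = -33*(-7) = 231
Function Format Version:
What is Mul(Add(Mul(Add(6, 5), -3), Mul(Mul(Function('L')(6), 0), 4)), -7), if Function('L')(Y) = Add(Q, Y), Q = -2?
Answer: 231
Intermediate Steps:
Function('L')(Y) = Add(-2, Y)
Mul(Add(Mul(Add(6, 5), -3), Mul(Mul(Function('L')(6), 0), 4)), -7) = Mul(Add(Mul(Add(6, 5), -3), Mul(Mul(Add(-2, 6), 0), 4)), -7) = Mul(Add(Mul(11, -3), Mul(Mul(4, 0), 4)), -7) = Mul(Add(-33, Mul(0, 4)), -7) = Mul(Add(-33, 0), -7) = Mul(-33, -7) = 231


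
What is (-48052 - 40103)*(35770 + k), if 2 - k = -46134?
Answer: -7220423430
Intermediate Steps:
k = 46136 (k = 2 - 1*(-46134) = 2 + 46134 = 46136)
(-48052 - 40103)*(35770 + k) = (-48052 - 40103)*(35770 + 46136) = -88155*81906 = -7220423430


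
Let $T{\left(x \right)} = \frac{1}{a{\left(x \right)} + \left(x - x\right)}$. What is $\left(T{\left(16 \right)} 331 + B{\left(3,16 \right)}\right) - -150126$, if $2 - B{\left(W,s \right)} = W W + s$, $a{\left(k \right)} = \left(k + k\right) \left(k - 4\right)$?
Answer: $\frac{57639883}{384} \approx 1.501 \cdot 10^{5}$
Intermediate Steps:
$a{\left(k \right)} = 2 k \left(-4 + k\right)$
$T{\left(x \right)} = \frac{1}{2 x \left(-4 + x\right)}$ ($T{\left(x \right)} = \frac{1}{2 x \left(-4 + x\right) + \left(x - x\right)} = \frac{1}{2 x \left(-4 + x\right) + 0} = \frac{1}{2 x \left(-4 + x\right)}$)
$B{\left(W,s \right)} = 2 - s - W^{2}$ ($B{\left(W,s \right)} = 2 - \left(W W + s\right) = 2 - \left(W^{2} + s\right) = 2 - \left(s + W^{2}\right) = 2 - s - W^{2}$)
$\left(T{\left(16 \right)} 331 + B{\left(3,16 \right)}\right) - -150126 = \left(\frac{1}{2 \cdot 16 \left(-4 + 16\right)} 331 - 23\right) - -150126 = \left(\frac{1}{2} \cdot \frac{1}{16} \cdot \frac{1}{12} \cdot 331 - 23\right) + 150126 = \left(\frac{1}{384} \cdot 331 - 23\right) + 150126 = \left(\frac{331}{384} - 23\right) + 150126 = - \frac{8501}{384} + 150126 = \frac{57639883}{384}$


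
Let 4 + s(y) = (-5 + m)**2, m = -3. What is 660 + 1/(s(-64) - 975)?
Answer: 603899/915 ≈ 660.00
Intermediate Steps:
s(y) = 60 (s(y) = -4 + (-5 - 3)**2 = -4 + (-8)**2 = -4 + 64 = 60)
660 + 1/(s(-64) - 975) = 660 + 1/(60 - 975) = 660 + 1/(-915) = 660 - 1/915 = 603899/915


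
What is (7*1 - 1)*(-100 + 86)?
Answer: -84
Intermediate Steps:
(7*1 - 1)*(-100 + 86) = (7 - 1)*(-14) = 6*(-14) = -84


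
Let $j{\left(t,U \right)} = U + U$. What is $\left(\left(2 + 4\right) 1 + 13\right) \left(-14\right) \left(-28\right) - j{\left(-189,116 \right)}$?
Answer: $7216$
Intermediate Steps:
$j{\left(t,U \right)} = 2 U$
$\left(\left(2 + 4\right) 1 + 13\right) \left(-14\right) \left(-28\right) - j{\left(-189,116 \right)} = \left(\left(2 + 4\right) 1 + 13\right) \left(-14\right) \left(-28\right) - 2 \cdot 116 = \left(6 \cdot 1 + 13\right) \left(-14\right) \left(-28\right) - 232 = \left(6 + 13\right) \left(-14\right) \left(-28\right) - 232 = 19 \left(-14\right) \left(-28\right) - 232 = \left(-266\right) \left(-28\right) - 232 = 7448 - 232 = 7216$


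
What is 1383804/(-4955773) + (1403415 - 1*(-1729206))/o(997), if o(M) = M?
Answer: 15523178918445/4940905681 ≈ 3141.8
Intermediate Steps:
1383804/(-4955773) + (1403415 - 1*(-1729206))/o(997) = 1383804/(-4955773) + (1403415 - 1*(-1729206))/997 = 1383804*(-1/4955773) + (1403415 + 1729206)*(1/997) = -1383804/4955773 + 3132621*(1/997) = -1383804/4955773 + 3132621/997 = 15523178918445/4940905681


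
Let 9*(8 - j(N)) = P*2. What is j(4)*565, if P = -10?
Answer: 51980/9 ≈ 5775.6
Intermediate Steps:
j(N) = 92/9 (j(N) = 8 - (-10)*2/9 = 8 - 1/9*(-20) = 8 + 20/9 = 92/9)
j(4)*565 = (92/9)*565 = 51980/9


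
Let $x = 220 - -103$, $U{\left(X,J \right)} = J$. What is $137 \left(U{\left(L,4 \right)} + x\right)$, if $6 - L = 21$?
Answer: $44799$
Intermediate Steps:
$L = -15$ ($L = 6 - 21 = -15$)
$x = 323$ ($x = 220 + 103 = 323$)
$137 \left(U{\left(L,4 \right)} + x\right) = 137 \left(4 + 323\right) = 137 \cdot 327 = 44799$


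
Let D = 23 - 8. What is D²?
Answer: 225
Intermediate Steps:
D = 15
D² = 15² = 225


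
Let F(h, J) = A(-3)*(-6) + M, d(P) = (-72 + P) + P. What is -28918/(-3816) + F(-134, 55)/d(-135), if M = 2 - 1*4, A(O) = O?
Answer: 273025/36252 ≈ 7.5313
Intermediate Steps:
M = -2 (M = 2 - 4 = -2)
d(P) = -72 + 2*P
F(h, J) = 16 (F(h, J) = -3*(-6) - 2 = 18 - 2 = 16)
-28918/(-3816) + F(-134, 55)/d(-135) = -28918/(-3816) + 16/(-72 + 2*(-135)) = -28918*(-1/3816) + 16/(-72 - 270) = 14459/1908 + 16/(-342) = 14459/1908 + 16*(-1/342) = 14459/1908 - 8/171 = 273025/36252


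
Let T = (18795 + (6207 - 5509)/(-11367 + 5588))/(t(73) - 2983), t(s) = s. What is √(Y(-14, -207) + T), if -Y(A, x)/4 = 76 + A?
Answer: I*√71962908454683030/16816890 ≈ 15.952*I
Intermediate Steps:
Y(A, x) = -304 - 4*A (Y(A, x) = -4*(76 + A) = -304 - 4*A)
T = -108615607/16816890 (T = (18795 + (6207 - 5509)/(-11367 + 5588))/(73 - 2983) = (18795 + 698/(-5779))/(-2910) = (18795 + 698*(-1/5779))*(-1/2910) = (18795 - 698/5779)*(-1/2910) = (108615607/5779)*(-1/2910) = -108615607/16816890 ≈ -6.4587)
√(Y(-14, -207) + T) = √((-304 - 4*(-14)) - 108615607/16816890) = √((-304 + 56) - 108615607/16816890) = √(-248 - 108615607/16816890) = √(-4279204327/16816890) = I*√71962908454683030/16816890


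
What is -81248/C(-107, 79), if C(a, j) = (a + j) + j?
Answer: -81248/51 ≈ -1593.1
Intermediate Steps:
C(a, j) = a + 2*j
-81248/C(-107, 79) = -81248/(-107 + 2*79) = -81248/(-107 + 158) = -81248/51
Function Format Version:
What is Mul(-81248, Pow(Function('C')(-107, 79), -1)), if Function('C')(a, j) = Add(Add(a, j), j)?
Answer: Rational(-81248, 51) ≈ -1593.1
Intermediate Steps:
Function('C')(a, j) = Add(a, Mul(2, j))
Mul(-81248, Pow(Function('C')(-107, 79), -1)) = Mul(-81248, Pow(Add(-107, Mul(2, 79)), -1)) = Mul(-81248, Pow(Add(-107, 158), -1)) = Mul(-81248, Pow(51, -1)) = Mul(-81248, Rational(1, 51)) = Rational(-81248, 51)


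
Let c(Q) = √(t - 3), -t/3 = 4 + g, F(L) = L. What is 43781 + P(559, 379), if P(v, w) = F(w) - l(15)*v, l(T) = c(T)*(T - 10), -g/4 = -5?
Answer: 44160 - 13975*I*√3 ≈ 44160.0 - 24205.0*I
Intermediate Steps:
g = 20 (g = -4*(-5) = 20)
t = -72 (t = -3*(4 + 20) = -3*24 = -72)
c(Q) = 5*I*√3 (c(Q) = √(-72 - 3) = √(-75) = 5*I*√3)
l(T) = 5*I*√3*(-10 + T) (l(T) = (5*I*√3)*(T - 10) = (5*I*√3)*(-10 + T) = 5*I*√3*(-10 + T))
P(v, w) = w - 25*I*v*√3 (P(v, w) = w - 5*I*√3*(-10 + 15)*v = w - 5*I*√3*5*v = w - 25*I*√3*v = w - 25*I*v*√3)
43781 + P(559, 379) = 43781 + (379 - 25*I*559*√3) = 43781 + (379 - 13975*I*√3) = 44160 - 13975*I*√3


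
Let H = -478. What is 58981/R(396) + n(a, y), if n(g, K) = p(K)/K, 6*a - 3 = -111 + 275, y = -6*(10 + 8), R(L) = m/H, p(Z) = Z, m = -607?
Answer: 28193525/607 ≈ 46447.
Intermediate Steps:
R(L) = 607/478 (R(L) = -607/(-478) = -607*(-1/478) = 607/478)
y = -108 (y = -6*18 = -108)
a = 167/6 (a = ½ + (-111 + 275)/6 = ½ + (⅙)*164 = ½ + 82/3 = 167/6 ≈ 27.833)
n(g, K) = 1 (n(g, K) = K/K = 1)
58981/R(396) + n(a, y) = 58981/(607/478) + 1 = 58981*(478/607) + 1 = 28192918/607 + 1 = 28193525/607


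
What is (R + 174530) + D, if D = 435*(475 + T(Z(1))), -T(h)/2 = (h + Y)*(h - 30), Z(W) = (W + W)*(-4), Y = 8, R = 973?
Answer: 382128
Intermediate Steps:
Z(W) = -8*W (Z(W) = (2*W)*(-4) = -8*W)
T(h) = -2*(-30 + h)*(8 + h) (T(h) = -2*(h + 8)*(h - 30) = -2*(8 + h)*(-30 + h) = -2*(-30 + h)*(8 + h))
D = 206625 (D = 435*(475 + (480 - 2*(-8*1)² + 44*(-8*1))) = 435*(475 + (480 - 2*(-8)² + 44*(-8))) = 435*(475 + (480 - 2*64 - 352)) = 435*(475 + (480 - 128 - 352)) = 435*(475 + 0) = 435*475 = 206625)
(R + 174530) + D = (973 + 174530) + 206625 = 175503 + 206625 = 382128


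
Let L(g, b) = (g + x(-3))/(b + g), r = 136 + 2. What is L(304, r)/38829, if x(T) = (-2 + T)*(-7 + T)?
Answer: 59/2860403 ≈ 2.0626e-5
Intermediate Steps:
x(T) = (-7 + T)*(-2 + T)
r = 138
L(g, b) = (50 + g)/(b + g) (L(g, b) = (g + (14 + (-3)² - 9*(-3)))/(b + g) = (g + (14 + 9 + 27))/(b + g) = (g + 50)/(b + g) = (50 + g)/(b + g))
L(304, r)/38829 = ((50 + 304)/(138 + 304))/38829 = (354/442)*(1/38829) = ((1/442)*354)*(1/38829) = (177/221)*(1/38829) = 59/2860403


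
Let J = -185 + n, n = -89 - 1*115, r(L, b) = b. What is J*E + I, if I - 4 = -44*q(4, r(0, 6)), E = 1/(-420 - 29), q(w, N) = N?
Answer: -116351/449 ≈ -259.13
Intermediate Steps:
E = -1/449 (E = 1/(-449) = -1/449 ≈ -0.0022272)
n = -204 (n = -89 - 115 = -204)
I = -260 (I = 4 - 44*6 = 4 - 264 = -260)
J = -389 (J = -185 - 204 = -389)
J*E + I = -389*(-1/449) - 260 = 389/449 - 260 = -116351/449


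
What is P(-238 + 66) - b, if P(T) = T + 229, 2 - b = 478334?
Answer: 478389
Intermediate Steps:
b = -478332 (b = 2 - 1*478334 = 2 - 478334 = -478332)
P(T) = 229 + T
P(-238 + 66) - b = (229 + (-238 + 66)) - 1*(-478332) = (229 - 172) + 478332 = 57 + 478332 = 478389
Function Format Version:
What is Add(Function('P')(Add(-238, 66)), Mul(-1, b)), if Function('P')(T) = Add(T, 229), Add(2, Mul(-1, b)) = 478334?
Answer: 478389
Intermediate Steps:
b = -478332 (b = Add(2, Mul(-1, 478334)) = Add(2, -478334) = -478332)
Function('P')(T) = Add(229, T)
Add(Function('P')(Add(-238, 66)), Mul(-1, b)) = Add(Add(229, Add(-238, 66)), Mul(-1, -478332)) = Add(Add(229, -172), 478332) = Add(57, 478332) = 478389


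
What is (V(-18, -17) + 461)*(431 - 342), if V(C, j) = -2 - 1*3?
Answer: 40584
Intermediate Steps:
V(C, j) = -5 (V(C, j) = -2 - 3 = -5)
(V(-18, -17) + 461)*(431 - 342) = (-5 + 461)*(431 - 342) = 456*89 = 40584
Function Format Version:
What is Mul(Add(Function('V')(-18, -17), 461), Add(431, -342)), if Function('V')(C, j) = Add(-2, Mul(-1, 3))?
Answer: 40584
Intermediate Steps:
Function('V')(C, j) = -5 (Function('V')(C, j) = Add(-2, -3) = -5)
Mul(Add(Function('V')(-18, -17), 461), Add(431, -342)) = Mul(Add(-5, 461), Add(431, -342)) = Mul(456, 89) = 40584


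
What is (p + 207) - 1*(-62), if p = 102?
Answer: 371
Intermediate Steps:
(p + 207) - 1*(-62) = (102 + 207) - 1*(-62) = 309 + 62 = 371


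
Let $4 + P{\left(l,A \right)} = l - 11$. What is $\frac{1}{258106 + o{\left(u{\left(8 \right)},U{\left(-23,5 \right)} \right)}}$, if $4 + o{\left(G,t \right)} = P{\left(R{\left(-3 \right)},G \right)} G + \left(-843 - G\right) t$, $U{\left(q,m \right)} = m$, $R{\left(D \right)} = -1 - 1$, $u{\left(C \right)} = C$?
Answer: $\frac{1}{253711} \approx 3.9415 \cdot 10^{-6}$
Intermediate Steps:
$R{\left(D \right)} = -2$
$P{\left(l,A \right)} = -15 + l$ ($P{\left(l,A \right)} = -4 + \left(l - 11\right) = -4 + \left(-11 + l\right) = -15 + l$)
$o{\left(G,t \right)} = -4 - 17 G + t \left(-843 - G\right)$ ($o{\left(G,t \right)} = -4 + \left(\left(-15 - 2\right) G + \left(-843 - G\right) t\right) = -4 - \left(17 G - t \left(-843 - G\right)\right) = -4 - 17 G + t \left(-843 - G\right)$)
$\frac{1}{258106 + o{\left(u{\left(8 \right)},U{\left(-23,5 \right)} \right)}} = \frac{1}{258106 - \left(4355 + 40\right)} = \frac{1}{258106 - 4395} = \frac{1}{253711}$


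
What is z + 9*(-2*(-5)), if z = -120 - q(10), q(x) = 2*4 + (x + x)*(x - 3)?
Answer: -178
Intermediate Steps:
q(x) = 8 + 2*x*(-3 + x) (q(x) = 8 + (2*x)*(-3 + x) = 8 + 2*x*(-3 + x))
z = -268 (z = -120 - (8 - 6*10 + 2*10²) = -120 - (8 - 60 + 2*100) = -120 - (8 - 60 + 200) = -120 - 1*148 = -120 - 148 = -268)
z + 9*(-2*(-5)) = -268 + 9*(-2*(-5)) = -268 + 9*10 = -268 + 90 = -178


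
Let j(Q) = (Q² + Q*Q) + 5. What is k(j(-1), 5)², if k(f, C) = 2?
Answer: 4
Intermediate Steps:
j(Q) = 5 + 2*Q² (j(Q) = (Q² + Q²) + 5 = 2*Q² + 5 = 5 + 2*Q²)
k(j(-1), 5)² = 2² = 4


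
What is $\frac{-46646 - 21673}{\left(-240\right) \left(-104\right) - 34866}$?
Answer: $\frac{22773}{3302} \approx 6.8967$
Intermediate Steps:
$\frac{-46646 - 21673}{\left(-240\right) \left(-104\right) - 34866} = - \frac{68319}{24960 - 34866} = - \frac{68319}{-9906} = \left(-68319\right) \left(- \frac{1}{9906}\right) = \frac{22773}{3302}$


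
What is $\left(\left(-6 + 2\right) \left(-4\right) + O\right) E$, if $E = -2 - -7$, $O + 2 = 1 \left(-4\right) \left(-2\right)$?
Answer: $110$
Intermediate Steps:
$O = 6$ ($O = -2 + 1 \left(-4\right) \left(-2\right) = -2 - -8 = -2 + 8 = 6$)
$E = 5$ ($E = -2 + 7 = 5$)
$\left(\left(-6 + 2\right) \left(-4\right) + O\right) E = \left(\left(-6 + 2\right) \left(-4\right) + 6\right) 5 = \left(\left(-4\right) \left(-4\right) + 6\right) 5 = \left(16 + 6\right) 5 = 22 \cdot 5 = 110$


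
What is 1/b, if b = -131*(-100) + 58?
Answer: 1/13158 ≈ 7.5999e-5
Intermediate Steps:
b = 13158 (b = 13100 + 58 = 13158)
1/b = 1/13158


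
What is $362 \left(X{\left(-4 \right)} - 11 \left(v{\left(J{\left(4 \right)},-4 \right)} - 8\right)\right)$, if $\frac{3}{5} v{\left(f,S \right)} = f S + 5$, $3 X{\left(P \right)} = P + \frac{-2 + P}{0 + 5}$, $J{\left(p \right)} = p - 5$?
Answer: $- \frac{427522}{15} \approx -28501.0$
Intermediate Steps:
$J{\left(p \right)} = -5 + p$
$X{\left(P \right)} = - \frac{2}{15} + \frac{2 P}{5}$ ($X{\left(P \right)} = \frac{P + \frac{-2 + P}{0 + 5}}{3} = \frac{P + \frac{-2 + P}{5}}{3} = \frac{P + \left(-2 + P\right) \frac{1}{5}}{3} = \frac{P + \left(- \frac{2}{5} + \frac{P}{5}\right)}{3} = \frac{- \frac{2}{5} + \frac{6 P}{5}}{3} = - \frac{2}{15} + \frac{2 P}{5}$)
$v{\left(f,S \right)} = \frac{25}{3} + \frac{5 S f}{3}$ ($v{\left(f,S \right)} = \frac{5 \left(f S + 5\right)}{3} = \frac{5 \left(S f + 5\right)}{3} = \frac{5 \left(5 + S f\right)}{3} = \frac{25}{3} + \frac{5 S f}{3}$)
$362 \left(X{\left(-4 \right)} - 11 \left(v{\left(J{\left(4 \right)},-4 \right)} - 8\right)\right) = 362 \left(\left(- \frac{2}{15} + \frac{2}{5} \left(-4\right)\right) - 11 \left(\left(\frac{25}{3} + \frac{5}{3} \left(-4\right) \left(-5 + 4\right)\right) - 8\right)\right) = 362 \left(\left(- \frac{2}{15} - \frac{8}{5}\right) - 11 \left(\left(\frac{25}{3} + \frac{5}{3} \left(-4\right) \left(-1\right)\right) - 8\right)\right) = 362 \left(- \frac{26}{15} - 11 \left(\left(\frac{25}{3} + \frac{20}{3}\right) - 8\right)\right) = 362 \left(- \frac{26}{15} - 11 \left(15 - 8\right)\right) = 362 \left(- \frac{26}{15} - 77\right) = 362 \left(- \frac{1181}{15}\right) = - \frac{427522}{15}$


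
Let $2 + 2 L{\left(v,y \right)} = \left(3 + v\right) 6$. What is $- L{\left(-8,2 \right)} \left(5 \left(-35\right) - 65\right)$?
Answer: $-3840$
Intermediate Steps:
$L{\left(v,y \right)} = 8 + 3 v$ ($L{\left(v,y \right)} = -1 + \frac{\left(3 + v\right) 6}{2} = -1 + \frac{18 + 6 v}{2} = -1 + \left(9 + 3 v\right) = 8 + 3 v$)
$- L{\left(-8,2 \right)} \left(5 \left(-35\right) - 65\right) = - \left(8 + 3 \left(-8\right)\right) \left(5 \left(-35\right) - 65\right) = - \left(8 - 24\right) \left(-175 - 65\right) = - \left(-16\right) \left(-240\right) = \left(-1\right) 3840 = -3840$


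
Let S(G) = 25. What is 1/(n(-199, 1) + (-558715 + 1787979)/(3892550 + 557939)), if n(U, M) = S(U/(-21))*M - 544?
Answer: -4450489/2308574527 ≈ -0.0019278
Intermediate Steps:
n(U, M) = -544 + 25*M (n(U, M) = 25*M - 544 = -544 + 25*M)
1/(n(-199, 1) + (-558715 + 1787979)/(3892550 + 557939)) = 1/((-544 + 25*1) + (-558715 + 1787979)/(3892550 + 557939)) = 1/((-544 + 25) + 1229264/4450489) = 1/(-519 + 1229264*(1/4450489)) = 1/(-519 + 1229264/4450489) = 1/(-2308574527/4450489) = -4450489/2308574527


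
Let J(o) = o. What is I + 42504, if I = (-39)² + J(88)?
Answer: 44113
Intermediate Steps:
I = 1609 (I = (-39)² + 88 = 1521 + 88 = 1609)
I + 42504 = 1609 + 42504 = 44113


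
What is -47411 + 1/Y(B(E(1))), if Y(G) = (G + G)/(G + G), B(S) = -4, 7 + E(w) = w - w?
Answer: -47410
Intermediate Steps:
E(w) = -7 (E(w) = -7 + (w - w) = -7 + 0 = -7)
Y(G) = 1 (Y(G) = (2*G)/((2*G)) = (2*G)*(1/(2*G)) = 1)
-47411 + 1/Y(B(E(1))) = -47411 + 1/1 = -47411 + 1 = -47410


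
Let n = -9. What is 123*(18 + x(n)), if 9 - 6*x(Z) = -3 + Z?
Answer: 5289/2 ≈ 2644.5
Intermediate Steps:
x(Z) = 2 - Z/6 (x(Z) = 3/2 - (-3 + Z)/6 = 3/2 + (½ - Z/6) = 2 - Z/6)
123*(18 + x(n)) = 123*(18 + (2 - ⅙*(-9))) = 123*(18 + (2 + 3/2)) = 123*(18 + 7/2) = 123*(43/2) = 5289/2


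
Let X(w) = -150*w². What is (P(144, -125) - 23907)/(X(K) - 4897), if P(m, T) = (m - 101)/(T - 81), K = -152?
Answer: 4924885/714922382 ≈ 0.0068887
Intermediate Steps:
P(m, T) = (-101 + m)/(-81 + T)
(P(144, -125) - 23907)/(X(K) - 4897) = ((-101 + 144)/(-81 - 125) - 23907)/(-150*(-152)² - 4897) = (43/(-206) - 23907)/(-150*23104 - 4897) = (-1/206*43 - 23907)/(-3465600 - 4897) = (-43/206 - 23907)/(-3470497) = -4924885/206*(-1/3470497) = 4924885/714922382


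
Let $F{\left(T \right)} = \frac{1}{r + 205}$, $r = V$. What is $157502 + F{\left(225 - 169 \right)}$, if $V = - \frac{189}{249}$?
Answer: $\frac{2669973987}{16952} \approx 1.575 \cdot 10^{5}$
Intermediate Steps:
$V = - \frac{63}{83}$ ($V = \left(-189\right) \frac{1}{249} = - \frac{63}{83} \approx -0.75904$)
$r = - \frac{63}{83} \approx -0.75904$
$F{\left(T \right)} = \frac{83}{16952}$ ($F{\left(T \right)} = \frac{1}{- \frac{63}{83} + 205} = \frac{1}{\frac{16952}{83}} = \frac{83}{16952}$)
$157502 + F{\left(225 - 169 \right)} = 157502 + \frac{83}{16952} = \frac{2669973987}{16952}$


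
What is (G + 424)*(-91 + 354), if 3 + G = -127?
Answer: 77322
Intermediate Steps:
G = -130 (G = -3 - 127 = -130)
(G + 424)*(-91 + 354) = (-130 + 424)*(-91 + 354) = 294*263 = 77322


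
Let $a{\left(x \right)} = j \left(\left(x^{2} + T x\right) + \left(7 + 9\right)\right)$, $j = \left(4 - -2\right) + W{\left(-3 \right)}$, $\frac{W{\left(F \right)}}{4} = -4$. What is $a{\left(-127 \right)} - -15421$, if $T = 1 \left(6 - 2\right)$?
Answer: $-140949$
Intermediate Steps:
$T = 4$ ($T = 1 \cdot 4 = 4$)
$W{\left(F \right)} = -16$ ($W{\left(F \right)} = 4 \left(-4\right) = -16$)
$j = -10$ ($j = \left(4 - -2\right) - 16 = \left(4 + 2\right) - 16 = 6 - 16 = -10$)
$a{\left(x \right)} = -160 - 40 x - 10 x^{2}$ ($a{\left(x \right)} = - 10 \left(\left(x^{2} + 4 x\right) + \left(7 + 9\right)\right) = - 10 \left(\left(x^{2} + 4 x\right) + 16\right) = - 10 \left(16 + x^{2} + 4 x\right) = -160 - 40 x - 10 x^{2}$)
$a{\left(-127 \right)} - -15421 = \left(-160 - -5080 - 10 \left(-127\right)^{2}\right) - -15421 = \left(-160 + 5080 - 161290\right) + 15421 = -156370 + 15421 = -140949$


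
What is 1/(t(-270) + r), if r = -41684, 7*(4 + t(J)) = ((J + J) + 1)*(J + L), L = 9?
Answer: -1/21591 ≈ -4.6316e-5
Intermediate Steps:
t(J) = -4 + (1 + 2*J)*(9 + J)/7 (t(J) = -4 + (((J + J) + 1)*(J + 9))/7 = -4 + ((2*J + 1)*(9 + J))/7 = -4 + ((1 + 2*J)*(9 + J))/7 = -4 + (1 + 2*J)*(9 + J)/7)
1/(t(-270) + r) = 1/((-19/7 + (2/7)*(-270)**2 + (19/7)*(-270)) - 41684) = 1/((-19/7 + (2/7)*72900 - 5130/7) - 41684) = 1/((-19/7 + 145800/7 - 5130/7) - 41684) = 1/(20093 - 41684) = 1/(-21591) = -1/21591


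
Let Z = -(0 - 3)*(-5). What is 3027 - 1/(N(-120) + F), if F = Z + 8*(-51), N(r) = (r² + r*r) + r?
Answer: 85533938/28257 ≈ 3027.0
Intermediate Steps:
Z = -15 (Z = -1*(-3)*(-5) = 3*(-5) = -15)
N(r) = r + 2*r² (N(r) = (r² + r²) + r = 2*r² + r = r + 2*r²)
F = -423 (F = -15 + 8*(-51) = -15 - 408 = -423)
3027 - 1/(N(-120) + F) = 3027 - 1/(-120*(1 + 2*(-120)) - 423) = 3027 - 1/(-120*(1 - 240) - 423) = 3027 - 1/(-120*(-239) - 423) = 3027 - 1/(28680 - 423) = 3027 - 1/28257 = 85533938/28257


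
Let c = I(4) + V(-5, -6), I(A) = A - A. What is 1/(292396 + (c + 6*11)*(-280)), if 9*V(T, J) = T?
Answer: 9/2466644 ≈ 3.6487e-6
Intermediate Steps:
V(T, J) = T/9
I(A) = 0
c = -5/9 (c = 0 + (⅑)*(-5) = 0 - 5/9 = -5/9 ≈ -0.55556)
1/(292396 + (c + 6*11)*(-280)) = 1/(292396 + (-5/9 + 6*11)*(-280)) = 1/(292396 + (-5/9 + 66)*(-280)) = 1/(292396 + (589/9)*(-280)) = 1/(292396 - 164920/9) = 1/(2466644/9) = 9/2466644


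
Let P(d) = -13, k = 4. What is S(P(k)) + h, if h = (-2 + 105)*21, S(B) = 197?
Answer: 2360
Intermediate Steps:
h = 2163 (h = 103*21 = 2163)
S(P(k)) + h = 197 + 2163 = 2360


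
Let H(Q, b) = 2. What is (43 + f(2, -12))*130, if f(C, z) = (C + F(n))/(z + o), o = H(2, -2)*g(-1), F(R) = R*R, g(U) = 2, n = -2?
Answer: 10985/2 ≈ 5492.5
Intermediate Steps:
F(R) = R²
o = 4 (o = 2*2 = 4)
f(C, z) = (4 + C)/(4 + z) (f(C, z) = (C + (-2)²)/(z + 4) = (C + 4)/(4 + z) = (4 + C)/(4 + z))
(43 + f(2, -12))*130 = (43 + (4 + 2)/(4 - 12))*130 = (43 + 6/(-8))*130 = (43 - ⅛*6)*130 = (43 - ¾)*130 = (169/4)*130 = 10985/2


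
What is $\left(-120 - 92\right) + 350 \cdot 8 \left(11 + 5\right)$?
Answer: $44588$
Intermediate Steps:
$\left(-120 - 92\right) + 350 \cdot 8 \left(11 + 5\right) = \left(-120 - 92\right) + 350 \cdot 8 \cdot 16 = -212 + 350 \cdot 128 = -212 + 44800 = 44588$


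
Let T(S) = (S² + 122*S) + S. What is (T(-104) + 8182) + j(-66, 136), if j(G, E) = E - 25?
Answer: 6317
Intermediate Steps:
j(G, E) = -25 + E
T(S) = S² + 123*S
(T(-104) + 8182) + j(-66, 136) = (-104*(123 - 104) + 8182) + (-25 + 136) = (-104*19 + 8182) + 111 = (-1976 + 8182) + 111 = 6206 + 111 = 6317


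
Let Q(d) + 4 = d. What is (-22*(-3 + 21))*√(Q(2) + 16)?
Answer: -396*√14 ≈ -1481.7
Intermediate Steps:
Q(d) = -4 + d
(-22*(-3 + 21))*√(Q(2) + 16) = (-22*(-3 + 21))*√((-4 + 2) + 16) = (-22*18)*√(-2 + 16) = -396*√14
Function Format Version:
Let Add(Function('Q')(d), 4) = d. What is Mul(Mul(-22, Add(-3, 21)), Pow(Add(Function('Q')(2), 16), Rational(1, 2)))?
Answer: Mul(-396, Pow(14, Rational(1, 2))) ≈ -1481.7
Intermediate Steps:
Function('Q')(d) = Add(-4, d)
Mul(Mul(-22, Add(-3, 21)), Pow(Add(Function('Q')(2), 16), Rational(1, 2))) = Mul(Mul(-22, Add(-3, 21)), Pow(Add(Add(-4, 2), 16), Rational(1, 2))) = Mul(Mul(-22, 18), Pow(Add(-2, 16), Rational(1, 2))) = Mul(-396, Pow(14, Rational(1, 2)))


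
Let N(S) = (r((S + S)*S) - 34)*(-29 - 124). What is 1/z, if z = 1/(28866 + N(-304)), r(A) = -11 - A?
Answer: 28315047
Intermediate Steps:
N(S) = 6885 + 306*S² (N(S) = ((-11 - (S + S)*S) - 34)*(-29 - 124) = ((-11 - 2*S*S) - 34)*(-153) = ((-11 - 2*S²) - 34)*(-153) = (-45 - 2*S²)*(-153) = 6885 + 306*S²)
z = 1/28315047 (z = 1/(28866 + (6885 + 306*(-304)²)) = 1/(28866 + (6885 + 306*92416)) = 1/(28866 + (6885 + 28279296)) = 1/(28866 + 28286181) = 1/28315047 ≈ 3.5317e-8)
1/z = 1/(1/28315047) = 28315047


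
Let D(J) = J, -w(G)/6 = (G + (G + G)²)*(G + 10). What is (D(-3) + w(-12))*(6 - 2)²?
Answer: 108240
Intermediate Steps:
w(G) = -6*(10 + G)*(G + 4*G²) (w(G) = -6*(G + (G + G)²)*(G + 10) = -6*(G + (2*G)²)*(10 + G) = -6*(G + 4*G²)*(10 + G) = -6*(10 + G)*(G + 4*G²))
(D(-3) + w(-12))*(6 - 2)² = (-3 - 6*(-12)*(10 + 4*(-12)² + 41*(-12)))*(6 - 2)² = (-3 - 6*(-12)*(10 + 4*144 - 492))*4² = (-3 - 6*(-12)*(10 + 576 - 492))*16 = (-3 - 6*(-12)*94)*16 = (-3 + 6768)*16 = 6765*16 = 108240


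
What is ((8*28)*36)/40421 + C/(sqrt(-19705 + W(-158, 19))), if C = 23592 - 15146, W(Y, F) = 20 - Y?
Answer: 8064/40421 - 8446*I*sqrt(19527)/19527 ≈ 0.1995 - 60.441*I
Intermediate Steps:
C = 8446
((8*28)*36)/40421 + C/(sqrt(-19705 + W(-158, 19))) = ((8*28)*36)/40421 + 8446/(sqrt(-19705 + (20 - 1*(-158)))) = (224*36)*(1/40421) + 8446/(sqrt(-19705 + (20 + 158))) = 8064*(1/40421) + 8446/(sqrt(-19705 + 178)) = 8064/40421 + 8446/(sqrt(-19527)) = 8064/40421 + 8446/((I*sqrt(19527))) = 8064/40421 + 8446*(-I*sqrt(19527)/19527) = 8064/40421 - 8446*I*sqrt(19527)/19527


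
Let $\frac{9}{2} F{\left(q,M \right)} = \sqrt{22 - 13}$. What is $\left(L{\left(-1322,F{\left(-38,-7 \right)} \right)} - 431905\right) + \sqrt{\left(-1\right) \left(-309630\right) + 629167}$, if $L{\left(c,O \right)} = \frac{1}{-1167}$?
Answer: $- \frac{504033136}{1167} + \sqrt{938797} \approx -4.3094 \cdot 10^{5}$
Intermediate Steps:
$F{\left(q,M \right)} = \frac{2}{3}$ ($F{\left(q,M \right)} = \frac{2 \sqrt{22 - 13}}{9} = \frac{2 \sqrt{9}}{9} = \frac{2}{9} \cdot 3 = \frac{2}{3}$)
$L{\left(c,O \right)} = - \frac{1}{1167}$
$\left(L{\left(-1322,F{\left(-38,-7 \right)} \right)} - 431905\right) + \sqrt{\left(-1\right) \left(-309630\right) + 629167} = \left(- \frac{1}{1167} - 431905\right) + \sqrt{\left(-1\right) \left(-309630\right) + 629167} = - \frac{504033136}{1167} + \sqrt{309630 + 629167} = - \frac{504033136}{1167} + \sqrt{938797}$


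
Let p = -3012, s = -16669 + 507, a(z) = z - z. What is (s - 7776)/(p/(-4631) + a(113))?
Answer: -55428439/1506 ≈ -36805.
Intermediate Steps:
a(z) = 0
s = -16162
(s - 7776)/(p/(-4631) + a(113)) = (-16162 - 7776)/(-3012/(-4631) + 0) = -23938/(-3012*(-1/4631) + 0) = -23938/(3012/4631 + 0) = -23938/3012/4631 = -23938*4631/3012 = -55428439/1506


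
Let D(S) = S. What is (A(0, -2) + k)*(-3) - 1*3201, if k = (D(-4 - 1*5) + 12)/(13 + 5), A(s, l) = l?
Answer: -6391/2 ≈ -3195.5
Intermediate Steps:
k = ⅙ (k = ((-4 - 1*5) + 12)/(13 + 5) = ((-4 - 5) + 12)/18 = (-9 + 12)*(1/18) = 3*(1/18) = ⅙ ≈ 0.16667)
(A(0, -2) + k)*(-3) - 1*3201 = (-2 + ⅙)*(-3) - 1*3201 = -11/6*(-3) - 3201 = 11/2 - 3201 = -6391/2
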